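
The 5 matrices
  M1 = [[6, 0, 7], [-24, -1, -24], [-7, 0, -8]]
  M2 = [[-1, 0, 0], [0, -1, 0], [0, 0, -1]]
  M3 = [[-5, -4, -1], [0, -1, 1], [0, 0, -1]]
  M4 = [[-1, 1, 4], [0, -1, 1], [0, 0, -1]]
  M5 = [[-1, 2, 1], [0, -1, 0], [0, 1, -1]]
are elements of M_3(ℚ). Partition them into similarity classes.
4 classes: {M1}, {M2}, {M3}, {M4, M5}

Characteristic polynomials: χ_{M1} = (x + 1)^3, χ_{M2} = (x + 1)^3, χ_{M3} = (x + 1)^2(x + 5), χ_{M4} = (x + 1)^3, χ_{M5} = (x + 1)^3.

{M1}: invariant factors x + 1, (x + 1)^2.

{M2}: invariant factors x + 1, x + 1, x + 1.

{M3}: invariant factors (x + 1)^2(x + 5).

{M4, M5}: invariant factors (x + 1)^3.

Matrices are similar if and only if their invariant-factor lists agree; the partition into similarity classes is {M1}, {M2}, {M3}, {M4, M5}.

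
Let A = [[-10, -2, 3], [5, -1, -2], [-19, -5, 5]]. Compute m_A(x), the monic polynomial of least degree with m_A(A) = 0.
The characteristic polynomial factors as (x + 2)^3. The minimal polynomial is ∏(x - λ)^{k_λ} where k_λ is the size of the largest Jordan block at λ.

For λ = -2: rank(A + 2I) = 2, and the largest Jordan block has size 3 (the smallest k with rank((A + 2I)^k) = rank((A + 2I)^(k+1))).

So m_A(x) = (x + 2)^3.

m_A(x) = (x + 2)^3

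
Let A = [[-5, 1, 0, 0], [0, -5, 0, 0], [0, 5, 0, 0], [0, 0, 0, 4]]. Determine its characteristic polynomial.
xI - A = [[x + 5, -1, 0, 0], [0, x + 5, 0, 0], [0, -5, x, 0], [0, 0, 0, x - 4]].

Expanding det(xI - A) along the first row:
det(xI - A) = + (x + 5)·det([[x + 5, 0, 0], [-5, x, 0], [0, 0, x - 4]]) - (-1)·det([[0, 0, 0], [0, x, 0], [0, 0, x - 4]]) + (0)·det([[0, x + 5, 0], [0, -5, 0], [0, 0, x - 4]]) - (0)·det([[0, x + 5, 0], [0, -5, x], [0, 0, 0]]).

Evaluating gives χ_A(x) = x^4 + 6x^3 - 15x^2 - 100x = x(x - 4)(x + 5)^2.

χ_A(x) = x(x - 4)(x + 5)^2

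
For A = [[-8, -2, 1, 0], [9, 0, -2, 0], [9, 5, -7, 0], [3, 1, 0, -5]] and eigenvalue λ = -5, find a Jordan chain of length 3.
We seek v_1 ∈ ker((A + 5I)^3) \ ker((A + 5I)^2), then set v_{i+1} = (A + 5I) v_i.

One such chain is v_1 = [[0, 0, 1, 0]]^T, v_2 = [[1, -2, -2, 0]]^T, v_3 = [[-1, 3, 3, 1]]^T. Check: (A + 5I) v_3 = [[0, 0, 0, 0]]^T = 0.

v_1 = [[0, 0, 1, 0]]^T, v_2 = [[1, -2, -2, 0]]^T, v_3 = [[-1, 3, 3, 1]]^T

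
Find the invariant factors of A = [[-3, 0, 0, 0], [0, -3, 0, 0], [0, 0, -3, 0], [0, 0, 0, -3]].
x + 3, x + 3, x + 3, x + 3

The Jordan structure of A has elementary divisors (x + 3), (x + 3), (x + 3), (x + 3). Arranging the block sizes at each eigenvalue in decreasing order and taking row products gives the invariant factors.

Invariant factors (smallest first, each dividing the next): x + 3, x + 3, x + 3, x + 3.

Check: the last factor x + 3 is the minimal polynomial, and the product (x + 3)^4 is the characteristic polynomial.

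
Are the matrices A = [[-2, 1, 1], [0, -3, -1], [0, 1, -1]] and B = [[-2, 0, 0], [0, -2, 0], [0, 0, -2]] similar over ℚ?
Both have characteristic polynomial (x + 2)^3, but the minimal polynomial of A is (x + 2)^2 while the minimal polynomial of B is x + 2. The minimal polynomial is a similarity invariant, so A and B are not similar.

No.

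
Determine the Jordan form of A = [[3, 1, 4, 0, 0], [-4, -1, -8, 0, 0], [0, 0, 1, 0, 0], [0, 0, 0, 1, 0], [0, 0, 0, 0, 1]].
The characteristic polynomial is det(xI - A) = (x - 1)^5, so the eigenvalues are 1 (algebraic multiplicity 5).

For λ = 1: rank(A - I) = 1, rank((A - I)^2) = 0. The eigenspace has dimension 5 - 1 = 4, so there are 4 Jordan blocks; the rank sequence gives block sizes [2, 1, 1, 1].

Assembling the blocks gives the Jordan form J above.

J = [[1, 1, 0, 0, 0], [0, 1, 0, 0, 0], [0, 0, 1, 0, 0], [0, 0, 0, 1, 0], [0, 0, 0, 0, 1]]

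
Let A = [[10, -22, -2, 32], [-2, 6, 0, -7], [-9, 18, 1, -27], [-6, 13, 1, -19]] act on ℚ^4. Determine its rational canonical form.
The invariant factors of A (the non-unit diagonal entries of the Smith normal form of xI - A over ℚ[x]) are (x + 2)(x^3 + x + 1), each dividing the next. The characteristic polynomial is their product, (x + 2)(x^3 + x + 1).

The rational canonical form is the block-diagonal matrix of companion matrices C(f_i):
R = [[0, 0, 0, -2], [1, 0, 0, -3], [0, 1, 0, -1], [0, 0, 1, -2]].

Note the characteristic polynomial does not split into linear factors over ℚ, so A has no Jordan form over ℚ; the rational canonical form exists over any field.

R = [[0, 0, 0, -2], [1, 0, 0, -3], [0, 1, 0, -1], [0, 0, 1, -2]]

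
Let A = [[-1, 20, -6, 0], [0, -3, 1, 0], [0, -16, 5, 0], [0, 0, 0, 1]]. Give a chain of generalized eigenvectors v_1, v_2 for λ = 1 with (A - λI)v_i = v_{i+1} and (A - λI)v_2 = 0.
We seek v_1 ∈ ker((A - I)^2) \ ker(A - I), then set v_{i+1} = (A - I) v_i.

One such chain is v_1 = [[0, -1, -3, 0]]^T, v_2 = [[-2, 1, 4, 0]]^T. Check: (A - I) v_2 = [[0, 0, 0, 0]]^T = 0.

v_1 = [[0, -1, -3, 0]]^T, v_2 = [[-2, 1, 4, 0]]^T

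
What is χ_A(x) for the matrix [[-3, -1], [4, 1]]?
χ_A(x) = (x + 1)^2

xI - A = [[x + 3, 1], [-4, x - 1]].

Expanding det(xI - A) along the first row:
det(xI - A) = + (x + 3)·det([[x - 1]]) - (1)·det([[-4]]).

Evaluating gives χ_A(x) = x^2 + 2x + 1 = (x + 1)^2.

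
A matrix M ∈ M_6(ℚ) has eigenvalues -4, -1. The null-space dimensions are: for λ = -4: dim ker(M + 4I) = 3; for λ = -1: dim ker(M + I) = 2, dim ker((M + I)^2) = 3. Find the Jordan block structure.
λ = -4: successive nullity increments [3] count blocks of size ≥ k; block sizes are [1, 1, 1].
λ = -1: successive nullity increments [2, 1] count blocks of size ≥ k; block sizes are [2, 1].

Jordan blocks: (-4, 1), (-4, 1), (-4, 1), (-1, 2), (-1, 1)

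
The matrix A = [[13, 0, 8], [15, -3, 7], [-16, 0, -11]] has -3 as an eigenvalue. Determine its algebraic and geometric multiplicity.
algebraic multiplicity 2, geometric multiplicity 1

The characteristic polynomial is (x - 5)(x + 3)^2, so the factor x + 3 appears with exponent 2: the algebraic multiplicity is 2.

rank(A + 3I) = 2, so the eigenspace has dimension 3 - 2 = 1: the geometric multiplicity is 1.

Since 1 < 2, A is not diagonalizable.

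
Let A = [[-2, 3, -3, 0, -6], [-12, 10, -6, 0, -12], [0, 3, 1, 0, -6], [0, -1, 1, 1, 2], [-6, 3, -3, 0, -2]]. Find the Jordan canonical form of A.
J = [[-2, 0, 0, 0, 0], [0, 1, 1, 0, 0], [0, 0, 1, 0, 0], [0, 0, 0, 4, 0], [0, 0, 0, 0, 4]]

The characteristic polynomial is det(xI - A) = (x - 4)^2(x - 1)^2(x + 2), so the eigenvalues are -2 (algebraic multiplicity 1), 1 (algebraic multiplicity 2), 4 (algebraic multiplicity 2).

For λ = -2: algebraic multiplicity 1 gives one 1×1 block.

For λ = 1: rank(A - I) = 4, rank((A - I)^2) = 3. The eigenspace has dimension 5 - 4 = 1, so there is 1 Jordan block; the rank sequence gives block sizes [2].

For λ = 4: rank(A - 4I) = 3. The eigenspace has dimension 5 - 3 = 2, so there are 2 Jordan blocks; the rank sequence gives block sizes [1, 1].

Assembling the blocks gives the Jordan form J above.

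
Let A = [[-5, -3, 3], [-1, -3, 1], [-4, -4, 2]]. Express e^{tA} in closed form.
e^{tA} = [[(1 - 3*t)*e^{-2*t}, -3*t*e^{-2*t}, 3*t*e^{-2*t}], [-t*e^{-2*t}, (1 - t)*e^{-2*t}, t*e^{-2*t}], [-4*t*e^{-2*t}, -4*t*e^{-2*t}, (4*t + 1)*e^{-2*t}]]

A has Jordan form J = [[-2, 1, 0], [0, -2, 0], [0, 0, -2]] with A = PJP^{-1}, so e^{tA} = P e^{tJ} P^{-1}.

For a Jordan block J_k(λ), e^{tJ_k(λ)} = e^{λt} · (I + tN + t^2 N^2/2! + ... + t^{k-1} N^{k-1}/(k-1)!) where N is the nilpotent superdiagonal part.

Assembling the blocks and conjugating back gives the entries of e^{tA} as shown above.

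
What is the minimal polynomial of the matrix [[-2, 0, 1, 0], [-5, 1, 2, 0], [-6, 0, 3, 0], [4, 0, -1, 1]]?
m_A(x) = x(x - 1)^2

The characteristic polynomial factors as x(x - 1)^3. The minimal polynomial is ∏(x - λ)^{k_λ} where k_λ is the size of the largest Jordan block at λ.

For λ = 0: rank(A) = 3, and the largest Jordan block has size 1 (the smallest k with rank(A^k) = rank(A^(k+1))).
For λ = 1: rank(A - I) = 2, and the largest Jordan block has size 2 (the smallest k with rank((A - I)^k) = rank((A - I)^(k+1))).

So m_A(x) = x(x - 1)^2.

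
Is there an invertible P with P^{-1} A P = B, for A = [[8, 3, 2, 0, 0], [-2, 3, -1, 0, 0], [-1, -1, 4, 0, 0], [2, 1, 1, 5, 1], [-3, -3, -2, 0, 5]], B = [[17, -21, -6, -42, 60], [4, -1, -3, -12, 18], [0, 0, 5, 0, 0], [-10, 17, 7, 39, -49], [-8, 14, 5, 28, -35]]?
Two matrices over a field are similar if and only if they have the same invariant factors.

Both A and B have characteristic polynomial (x - 5)^5 and minimal polynomial (x - 5)^3. Computing further, both have invariant factors (x - 5)^2, (x - 5)^3. Hence A and B are similar.

Yes.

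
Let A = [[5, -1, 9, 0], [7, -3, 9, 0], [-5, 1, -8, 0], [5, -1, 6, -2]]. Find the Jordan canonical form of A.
The characteristic polynomial is det(xI - A) = (x + 2)^4, so the eigenvalues are -2 (algebraic multiplicity 4).

For λ = -2: rank(A + 2I) = 2, rank((A + 2I)^2) = 1, rank((A + 2I)^3) = 0. The eigenspace has dimension 4 - 2 = 2, so there are 2 Jordan blocks; the rank sequence gives block sizes [3, 1].

Assembling the blocks gives the Jordan form J above.

J = [[-2, 1, 0, 0], [0, -2, 1, 0], [0, 0, -2, 0], [0, 0, 0, -2]]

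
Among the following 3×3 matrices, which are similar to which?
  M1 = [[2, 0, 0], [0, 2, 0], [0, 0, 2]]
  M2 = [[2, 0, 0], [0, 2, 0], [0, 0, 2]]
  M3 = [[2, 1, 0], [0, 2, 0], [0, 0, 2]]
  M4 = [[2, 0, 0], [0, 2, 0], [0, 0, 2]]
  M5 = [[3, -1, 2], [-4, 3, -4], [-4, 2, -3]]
3 classes: {M1, M2, M4}, {M3}, {M5}

Characteristic polynomials: χ_{M1} = (x - 2)^3, χ_{M2} = (x - 2)^3, χ_{M3} = (x - 2)^3, χ_{M4} = (x - 2)^3, χ_{M5} = (x - 1)^3.

{M1, M2, M4}: invariant factors x - 2, x - 2, x - 2.

{M3}: invariant factors x - 2, (x - 2)^2.

{M5}: invariant factors x - 1, (x - 1)^2.

Matrices are similar if and only if their invariant-factor lists agree; the partition into similarity classes is {M1, M2, M4}, {M3}, {M5}.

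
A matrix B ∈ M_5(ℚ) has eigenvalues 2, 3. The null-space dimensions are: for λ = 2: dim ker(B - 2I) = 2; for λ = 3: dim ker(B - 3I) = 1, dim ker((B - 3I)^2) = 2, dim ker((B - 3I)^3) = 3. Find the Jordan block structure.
Jordan blocks: (2, 1), (2, 1), (3, 3)

λ = 2: successive nullity increments [2] count blocks of size ≥ k; block sizes are [1, 1].
λ = 3: successive nullity increments [1, 1, 1] count blocks of size ≥ k; block sizes are [3].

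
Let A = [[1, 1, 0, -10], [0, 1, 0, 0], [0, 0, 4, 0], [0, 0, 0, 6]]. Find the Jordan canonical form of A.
J = [[1, 1, 0, 0], [0, 1, 0, 0], [0, 0, 4, 0], [0, 0, 0, 6]]

The characteristic polynomial is det(xI - A) = (x - 6)(x - 4)(x - 1)^2, so the eigenvalues are 1 (algebraic multiplicity 2), 4 (algebraic multiplicity 1), 6 (algebraic multiplicity 1).

For λ = 1: rank(A - I) = 3, rank((A - I)^2) = 2. The eigenspace has dimension 4 - 3 = 1, so there is 1 Jordan block; the rank sequence gives block sizes [2].

For λ = 4: algebraic multiplicity 1 gives one 1×1 block.

For λ = 6: algebraic multiplicity 1 gives one 1×1 block.

Assembling the blocks gives the Jordan form J above.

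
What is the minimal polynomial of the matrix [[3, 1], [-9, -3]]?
m_A(x) = x^2

The characteristic polynomial factors as x^2. The minimal polynomial is ∏(x - λ)^{k_λ} where k_λ is the size of the largest Jordan block at λ.

For λ = 0: rank(A) = 1, and the largest Jordan block has size 2 (the smallest k with rank(A^k) = rank(A^(k+1))).

So m_A(x) = x^2.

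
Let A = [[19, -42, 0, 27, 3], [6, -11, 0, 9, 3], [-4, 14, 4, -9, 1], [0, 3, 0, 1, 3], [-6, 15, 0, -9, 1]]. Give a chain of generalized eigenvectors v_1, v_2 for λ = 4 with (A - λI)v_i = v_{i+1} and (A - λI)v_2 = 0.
v_1 = [[3, 1, 0, 0, -1]]^T, v_2 = [[0, 0, 1, 0, 0]]^T

We seek v_1 ∈ ker((A - 4I)^2) \ ker(A - 4I), then set v_{i+1} = (A - 4I) v_i.

One such chain is v_1 = [[3, 1, 0, 0, -1]]^T, v_2 = [[0, 0, 1, 0, 0]]^T. Check: (A - 4I) v_2 = [[0, 0, 0, 0, 0]]^T = 0.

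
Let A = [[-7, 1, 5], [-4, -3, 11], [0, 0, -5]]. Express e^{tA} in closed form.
e^{tA} = [[(1 - 2*t)*e^{-5*t}, t*e^{-5*t}, t*(t + 10)*e^{-5*t}/2], [-4*t*e^{-5*t}, (2*t + 1)*e^{-5*t}, t*(t + 11)*e^{-5*t}], [0, 0, e^{-5*t}]]

A has Jordan form J = [[-5, 1, 0], [0, -5, 1], [0, 0, -5]] with A = PJP^{-1}, so e^{tA} = P e^{tJ} P^{-1}.

For a Jordan block J_k(λ), e^{tJ_k(λ)} = e^{λt} · (I + tN + t^2 N^2/2! + ... + t^{k-1} N^{k-1}/(k-1)!) where N is the nilpotent superdiagonal part.

Assembling the blocks and conjugating back gives the entries of e^{tA} as shown above.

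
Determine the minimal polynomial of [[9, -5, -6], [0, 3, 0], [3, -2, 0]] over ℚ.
m_A(x) = (x - 6)(x - 3)^2

The characteristic polynomial factors as (x - 6)(x - 3)^2. The minimal polynomial is ∏(x - λ)^{k_λ} where k_λ is the size of the largest Jordan block at λ.

For λ = 3: rank(A - 3I) = 2, and the largest Jordan block has size 2 (the smallest k with rank((A - 3I)^k) = rank((A - 3I)^(k+1))).
For λ = 6: rank(A - 6I) = 2, and the largest Jordan block has size 1 (the smallest k with rank((A - 6I)^k) = rank((A - 6I)^(k+1))).

So m_A(x) = (x - 6)(x - 3)^2.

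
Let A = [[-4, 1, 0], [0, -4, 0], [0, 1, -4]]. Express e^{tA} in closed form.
A has Jordan form J = [[-4, 1, 0], [0, -4, 0], [0, 0, -4]] with A = PJP^{-1}, so e^{tA} = P e^{tJ} P^{-1}.

For a Jordan block J_k(λ), e^{tJ_k(λ)} = e^{λt} · (I + tN + t^2 N^2/2! + ... + t^{k-1} N^{k-1}/(k-1)!) where N is the nilpotent superdiagonal part.

Assembling the blocks and conjugating back gives the entries of e^{tA} as shown above.

e^{tA} = [[e^{-4*t}, t*e^{-4*t}, 0], [0, e^{-4*t}, 0], [0, t*e^{-4*t}, e^{-4*t}]]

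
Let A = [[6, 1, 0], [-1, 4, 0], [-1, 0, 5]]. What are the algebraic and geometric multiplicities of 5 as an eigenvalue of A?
The characteristic polynomial is (x - 5)^3, so the factor x - 5 appears with exponent 3: the algebraic multiplicity is 3.

rank(A - 5I) = 2, so the eigenspace has dimension 3 - 2 = 1: the geometric multiplicity is 1.

Since 1 < 3, A is not diagonalizable.

algebraic multiplicity 3, geometric multiplicity 1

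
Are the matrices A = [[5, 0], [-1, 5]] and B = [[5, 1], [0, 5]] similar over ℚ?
Yes.

Two matrices over a field are similar if and only if they have the same invariant factors.

Both A and B have characteristic polynomial (x - 5)^2 and minimal polynomial (x - 5)^2. Computing further, both have invariant factors (x - 5)^2. Hence A and B are similar.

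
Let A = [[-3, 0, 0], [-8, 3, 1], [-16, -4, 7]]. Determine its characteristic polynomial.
xI - A = [[x + 3, 0, 0], [8, x - 3, -1], [16, 4, x - 7]].

Expanding det(xI - A) along the first row:
det(xI - A) = + (x + 3)·det([[x - 3, -1], [4, x - 7]]) - (0)·det([[8, -1], [16, x - 7]]) + (0)·det([[8, x - 3], [16, 4]]).

Evaluating gives χ_A(x) = x^3 - 7x^2 - 5x + 75 = (x - 5)^2(x + 3).

χ_A(x) = (x - 5)^2(x + 3)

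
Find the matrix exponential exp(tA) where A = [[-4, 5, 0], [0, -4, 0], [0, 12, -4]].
A has Jordan form J = [[-4, 1, 0], [0, -4, 0], [0, 0, -4]] with A = PJP^{-1}, so e^{tA} = P e^{tJ} P^{-1}.

For a Jordan block J_k(λ), e^{tJ_k(λ)} = e^{λt} · (I + tN + t^2 N^2/2! + ... + t^{k-1} N^{k-1}/(k-1)!) where N is the nilpotent superdiagonal part.

Assembling the blocks and conjugating back gives the entries of e^{tA} as shown above.

e^{tA} = [[e^{-4*t}, 5*t*e^{-4*t}, 0], [0, e^{-4*t}, 0], [0, 12*t*e^{-4*t}, e^{-4*t}]]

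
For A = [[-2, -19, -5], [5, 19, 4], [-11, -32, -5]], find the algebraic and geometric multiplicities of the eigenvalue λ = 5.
The characteristic polynomial is (x - 5)^2(x - 2), so the factor x - 5 appears with exponent 2: the algebraic multiplicity is 2.

rank(A - 5I) = 2, so the eigenspace has dimension 3 - 2 = 1: the geometric multiplicity is 1.

Since 1 < 2, A is not diagonalizable.

algebraic multiplicity 2, geometric multiplicity 1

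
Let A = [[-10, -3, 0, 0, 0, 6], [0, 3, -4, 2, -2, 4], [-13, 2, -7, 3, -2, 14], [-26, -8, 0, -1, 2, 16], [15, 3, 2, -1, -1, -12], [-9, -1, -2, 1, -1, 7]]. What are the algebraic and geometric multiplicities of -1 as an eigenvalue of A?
The characteristic polynomial is (x + 1)^5(x + 4), so the factor x + 1 appears with exponent 5: the algebraic multiplicity is 5.

rank(A + I) = 4, so the eigenspace has dimension 6 - 4 = 2: the geometric multiplicity is 2.

Since 2 < 5, A is not diagonalizable.

algebraic multiplicity 5, geometric multiplicity 2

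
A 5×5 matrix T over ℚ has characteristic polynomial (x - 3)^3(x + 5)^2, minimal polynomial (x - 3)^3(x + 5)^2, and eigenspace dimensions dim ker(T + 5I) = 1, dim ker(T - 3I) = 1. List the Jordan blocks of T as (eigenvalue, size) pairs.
λ = -5: algebraic multiplicity 2 (exponent in χ_T), largest block size 2 (exponent in m_T), 1 block (geometric multiplicity). This forces block sizes [2].
λ = 3: algebraic multiplicity 3 (exponent in χ_T), largest block size 3 (exponent in m_T), 1 block (geometric multiplicity). This forces block sizes [3].

Jordan blocks: (-5, 2), (3, 3)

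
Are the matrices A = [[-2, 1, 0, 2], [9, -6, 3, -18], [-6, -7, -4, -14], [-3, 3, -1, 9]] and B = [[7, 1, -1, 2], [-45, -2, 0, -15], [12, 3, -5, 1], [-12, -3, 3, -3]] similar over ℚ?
Both have characteristic polynomial (x - 3)(x + 2)^3, but the minimal polynomial of A is (x - 3)(x + 2)^3 while the minimal polynomial of B is (x - 3)(x + 2)^2. The minimal polynomial is a similarity invariant, so A and B are not similar.

No.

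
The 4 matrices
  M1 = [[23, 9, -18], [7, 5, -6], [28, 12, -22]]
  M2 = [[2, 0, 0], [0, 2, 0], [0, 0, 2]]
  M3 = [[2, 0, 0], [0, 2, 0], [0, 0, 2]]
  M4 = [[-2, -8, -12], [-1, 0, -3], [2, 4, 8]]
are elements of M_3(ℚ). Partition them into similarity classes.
Characteristic polynomials: χ_{M1} = (x - 2)^3, χ_{M2} = (x - 2)^3, χ_{M3} = (x - 2)^3, χ_{M4} = (x - 2)^3.

{M1, M4}: invariant factors x - 2, (x - 2)^2.

{M2, M3}: invariant factors x - 2, x - 2, x - 2.

Matrices are similar if and only if their invariant-factor lists agree; the partition into similarity classes is {M1, M4}, {M2, M3}.

2 classes: {M1, M4}, {M2, M3}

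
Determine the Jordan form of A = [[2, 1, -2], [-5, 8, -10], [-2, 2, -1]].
J = [[3, 1, 0], [0, 3, 0], [0, 0, 3]]

The characteristic polynomial is det(xI - A) = (x - 3)^3, so the eigenvalues are 3 (algebraic multiplicity 3).

For λ = 3: rank(A - 3I) = 1, rank((A - 3I)^2) = 0. The eigenspace has dimension 3 - 1 = 2, so there are 2 Jordan blocks; the rank sequence gives block sizes [2, 1].

Assembling the blocks gives the Jordan form J above.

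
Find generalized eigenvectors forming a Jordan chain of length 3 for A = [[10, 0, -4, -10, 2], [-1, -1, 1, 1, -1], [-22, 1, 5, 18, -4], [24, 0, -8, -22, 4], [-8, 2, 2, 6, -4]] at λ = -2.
We seek v_1 ∈ ker((A + 2I)^3) \ ker((A + 2I)^2), then set v_{i+1} = (A + 2I) v_i.

One such chain is v_1 = [[1, 0, 1, 1, 1]]^T, v_2 = [[0, 0, -1, 0, -2]]^T, v_3 = [[0, 1, 1, 0, 2]]^T. Check: (A + 2I) v_3 = [[0, 0, 0, 0, 0]]^T = 0.

v_1 = [[1, 0, 1, 1, 1]]^T, v_2 = [[0, 0, -1, 0, -2]]^T, v_3 = [[0, 1, 1, 0, 2]]^T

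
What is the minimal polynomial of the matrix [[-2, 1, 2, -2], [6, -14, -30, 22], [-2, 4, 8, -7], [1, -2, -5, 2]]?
m_A(x) = (x + 1)^2(x + 2)^2

The characteristic polynomial factors as (x + 1)^2(x + 2)^2. The minimal polynomial is ∏(x - λ)^{k_λ} where k_λ is the size of the largest Jordan block at λ.

For λ = -2: rank(A + 2I) = 3, and the largest Jordan block has size 2 (the smallest k with rank((A + 2I)^k) = rank((A + 2I)^(k+1))).
For λ = -1: rank(A + I) = 3, and the largest Jordan block has size 2 (the smallest k with rank((A + I)^k) = rank((A + I)^(k+1))).

So m_A(x) = (x + 1)^2(x + 2)^2.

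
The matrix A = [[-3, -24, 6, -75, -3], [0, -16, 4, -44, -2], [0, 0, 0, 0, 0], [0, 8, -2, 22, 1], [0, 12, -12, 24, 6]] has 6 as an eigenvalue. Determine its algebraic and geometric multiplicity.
The characteristic polynomial is x^2(x - 6)^2(x + 3), so the factor x - 6 appears with exponent 2: the algebraic multiplicity is 2.

rank(A - 6I) = 4, so the eigenspace has dimension 5 - 4 = 1: the geometric multiplicity is 1.

Since 1 < 2, A is not diagonalizable.

algebraic multiplicity 2, geometric multiplicity 1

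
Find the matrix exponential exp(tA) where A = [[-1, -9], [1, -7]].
A has Jordan form J = [[-4, 1], [0, -4]] with A = PJP^{-1}, so e^{tA} = P e^{tJ} P^{-1}.

For a Jordan block J_k(λ), e^{tJ_k(λ)} = e^{λt} · (I + tN + t^2 N^2/2! + ... + t^{k-1} N^{k-1}/(k-1)!) where N is the nilpotent superdiagonal part.

Assembling the blocks and conjugating back gives the entries of e^{tA} as shown above.

e^{tA} = [[(3*t + 1)*e^{-4*t}, -9*t*e^{-4*t}], [t*e^{-4*t}, (1 - 3*t)*e^{-4*t}]]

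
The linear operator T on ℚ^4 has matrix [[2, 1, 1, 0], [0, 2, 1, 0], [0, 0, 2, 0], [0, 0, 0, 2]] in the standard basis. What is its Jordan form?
The characteristic polynomial is det(xI - A) = (x - 2)^4, so the eigenvalues are 2 (algebraic multiplicity 4).

For λ = 2: rank(A - 2I) = 2, rank((A - 2I)^2) = 1, rank((A - 2I)^3) = 0. The eigenspace has dimension 4 - 2 = 2, so there are 2 Jordan blocks; the rank sequence gives block sizes [3, 1].

Assembling the blocks gives the Jordan form J above.

J = [[2, 1, 0, 0], [0, 2, 1, 0], [0, 0, 2, 0], [0, 0, 0, 2]]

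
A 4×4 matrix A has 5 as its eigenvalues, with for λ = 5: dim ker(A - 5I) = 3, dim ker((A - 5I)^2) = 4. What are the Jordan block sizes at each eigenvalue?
Jordan blocks: (5, 2), (5, 1), (5, 1)

λ = 5: successive nullity increments [3, 1] count blocks of size ≥ k; block sizes are [2, 1, 1].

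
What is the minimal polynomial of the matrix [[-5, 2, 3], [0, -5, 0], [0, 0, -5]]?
m_A(x) = (x + 5)^2

The characteristic polynomial factors as (x + 5)^3. The minimal polynomial is ∏(x - λ)^{k_λ} where k_λ is the size of the largest Jordan block at λ.

For λ = -5: rank(A + 5I) = 1, and the largest Jordan block has size 2 (the smallest k with rank((A + 5I)^k) = rank((A + 5I)^(k+1))).

So m_A(x) = (x + 5)^2.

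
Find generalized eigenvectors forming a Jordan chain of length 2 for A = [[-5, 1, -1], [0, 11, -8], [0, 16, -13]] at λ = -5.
We seek v_1 ∈ ker((A + 5I)^2) \ ker(A + 5I), then set v_{i+1} = (A + 5I) v_i.

One such chain is v_1 = [[1, -1, -2]]^T, v_2 = [[1, 0, 0]]^T. Check: (A + 5I) v_2 = [[0, 0, 0]]^T = 0.

v_1 = [[1, -1, -2]]^T, v_2 = [[1, 0, 0]]^T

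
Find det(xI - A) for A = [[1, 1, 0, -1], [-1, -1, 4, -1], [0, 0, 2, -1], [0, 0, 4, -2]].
xI - A = [[x - 1, -1, 0, 1], [1, x + 1, -4, 1], [0, 0, x - 2, 1], [0, 0, -4, x + 2]].

Expanding det(xI - A) along the first row:
det(xI - A) = + (x - 1)·det([[x + 1, -4, 1], [0, x - 2, 1], [0, -4, x + 2]]) - (-1)·det([[1, -4, 1], [0, x - 2, 1], [0, -4, x + 2]]) + (0)·det([[1, x + 1, 1], [0, 0, 1], [0, 0, x + 2]]) - (1)·det([[1, x + 1, -4], [0, 0, x - 2], [0, 0, -4]]).

Evaluating gives χ_A(x) = x^4.

χ_A(x) = x^4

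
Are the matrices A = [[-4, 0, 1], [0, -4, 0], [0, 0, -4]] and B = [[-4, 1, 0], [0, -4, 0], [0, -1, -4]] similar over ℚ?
Two matrices over a field are similar if and only if they have the same invariant factors.

Both A and B have characteristic polynomial (x + 4)^3 and minimal polynomial (x + 4)^2. Computing further, both have invariant factors x + 4, (x + 4)^2. Hence A and B are similar.

Yes.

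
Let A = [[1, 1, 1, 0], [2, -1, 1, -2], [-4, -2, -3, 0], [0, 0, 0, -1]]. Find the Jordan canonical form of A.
J = [[-1, 1, 0, 0], [0, -1, 1, 0], [0, 0, -1, 0], [0, 0, 0, -1]]

The characteristic polynomial is det(xI - A) = (x + 1)^4, so the eigenvalues are -1 (algebraic multiplicity 4).

For λ = -1: rank(A + I) = 2, rank((A + I)^2) = 1, rank((A + I)^3) = 0. The eigenspace has dimension 4 - 2 = 2, so there are 2 Jordan blocks; the rank sequence gives block sizes [3, 1].

Assembling the blocks gives the Jordan form J above.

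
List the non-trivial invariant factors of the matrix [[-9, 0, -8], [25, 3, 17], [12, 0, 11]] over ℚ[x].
The Jordan structure of A has elementary divisors (x + 1), (x - 3)^2. Arranging the block sizes at each eigenvalue in decreasing order and taking row products gives the invariant factors.

Invariant factors (smallest first, each dividing the next): (x - 3)^2(x + 1).

Check: the last factor (x - 3)^2(x + 1) is the minimal polynomial, and the product (x - 3)^2(x + 1) is the characteristic polynomial.

(x - 3)^2(x + 1)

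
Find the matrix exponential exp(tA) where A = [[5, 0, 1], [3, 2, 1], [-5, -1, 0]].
A has Jordan form J = [[2, 1, 0], [0, 2, 0], [0, 0, 3]] with A = PJP^{-1}, so e^{tA} = P e^{tJ} P^{-1}.

For a Jordan block J_k(λ), e^{tJ_k(λ)} = e^{λt} · (I + tN + t^2 N^2/2! + ... + t^{k-1} N^{k-1}/(k-1)!) where N is the nilpotent superdiagonal part.

Assembling the blocks and conjugating back gives the entries of e^{tA} as shown above.

e^{tA} = [[(-t + 4*e^{t} - 3)*e^{2*t}, (t - e^{t} + 1)*e^{2*t}, (e^{t} - 1)*e^{2*t}], [(-t + 4*e^{t} - 4)*e^{2*t}, (t - e^{t} + 2)*e^{2*t}, (e^{t} - 1)*e^{2*t}], [(3*t - 8*e^{t} + 8)*e^{2*t}, (-3*t + 2*e^{t} - 2)*e^{2*t}, (3 - 2*e^{t})*e^{2*t}]]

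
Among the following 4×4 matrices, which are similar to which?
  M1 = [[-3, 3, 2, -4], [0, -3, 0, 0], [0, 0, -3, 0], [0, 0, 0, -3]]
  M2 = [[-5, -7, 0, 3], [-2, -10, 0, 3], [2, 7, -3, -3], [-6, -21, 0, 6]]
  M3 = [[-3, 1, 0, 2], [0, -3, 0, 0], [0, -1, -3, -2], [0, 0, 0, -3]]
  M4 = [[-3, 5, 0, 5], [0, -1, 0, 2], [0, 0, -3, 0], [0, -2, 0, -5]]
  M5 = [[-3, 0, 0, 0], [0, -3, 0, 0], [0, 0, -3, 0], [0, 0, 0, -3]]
2 classes: {M1, M2, M3, M4}, {M5}

Characteristic polynomials: χ_{M1} = (x + 3)^4, χ_{M2} = (x + 3)^4, χ_{M3} = (x + 3)^4, χ_{M4} = (x + 3)^4, χ_{M5} = (x + 3)^4.

{M1, M2, M3, M4}: invariant factors x + 3, x + 3, (x + 3)^2.

{M5}: invariant factors x + 3, x + 3, x + 3, x + 3.

Matrices are similar if and only if their invariant-factor lists agree; the partition into similarity classes is {M1, M2, M3, M4}, {M5}.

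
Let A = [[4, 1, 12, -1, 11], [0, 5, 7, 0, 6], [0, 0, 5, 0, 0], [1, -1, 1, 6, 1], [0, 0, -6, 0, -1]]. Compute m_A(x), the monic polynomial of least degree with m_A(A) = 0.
The characteristic polynomial factors as (x - 5)^4(x + 1). The minimal polynomial is ∏(x - λ)^{k_λ} where k_λ is the size of the largest Jordan block at λ.

For λ = -1: rank(A + I) = 4, and the largest Jordan block has size 1 (the smallest k with rank((A + I)^k) = rank((A + I)^(k+1))).
For λ = 5: rank(A - 5I) = 3, and the largest Jordan block has size 2 (the smallest k with rank((A - 5I)^k) = rank((A - 5I)^(k+1))).

So m_A(x) = (x - 5)^2(x + 1).

m_A(x) = (x - 5)^2(x + 1)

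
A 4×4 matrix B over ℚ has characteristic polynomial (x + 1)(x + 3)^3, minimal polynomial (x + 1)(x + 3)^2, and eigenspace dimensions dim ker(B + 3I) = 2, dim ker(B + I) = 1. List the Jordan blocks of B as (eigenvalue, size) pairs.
Jordan blocks: (-3, 2), (-3, 1), (-1, 1)

λ = -3: algebraic multiplicity 3 (exponent in χ_B), largest block size 2 (exponent in m_B), 2 blocks (geometric multiplicity). These force block sizes [2, 1].
λ = -1: algebraic multiplicity 1 (exponent in χ_B), largest block size 1 (exponent in m_B), 1 block (geometric multiplicity). This forces block sizes [1].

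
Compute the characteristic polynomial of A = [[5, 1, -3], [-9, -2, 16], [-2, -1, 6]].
χ_A(x) = (x - 3)^3

xI - A = [[x - 5, -1, 3], [9, x + 2, -16], [2, 1, x - 6]].

Expanding det(xI - A) along the first row:
det(xI - A) = + (x - 5)·det([[x + 2, -16], [1, x - 6]]) - (-1)·det([[9, -16], [2, x - 6]]) + (3)·det([[9, x + 2], [2, 1]]).

Evaluating gives χ_A(x) = x^3 - 9x^2 + 27x - 27 = (x - 3)^3.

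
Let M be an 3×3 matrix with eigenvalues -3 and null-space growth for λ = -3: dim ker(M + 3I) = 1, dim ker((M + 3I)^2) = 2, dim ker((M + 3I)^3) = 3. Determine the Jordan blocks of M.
Jordan blocks: (-3, 3)

λ = -3: successive nullity increments [1, 1, 1] count blocks of size ≥ k; block sizes are [3].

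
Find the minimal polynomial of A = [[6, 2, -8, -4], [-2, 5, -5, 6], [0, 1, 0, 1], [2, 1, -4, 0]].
The characteristic polynomial factors as (x - 3)^3(x - 2). The minimal polynomial is ∏(x - λ)^{k_λ} where k_λ is the size of the largest Jordan block at λ.

For λ = 2: rank(A - 2I) = 3, and the largest Jordan block has size 1 (the smallest k with rank((A - 2I)^k) = rank((A - 2I)^(k+1))).
For λ = 3: rank(A - 3I) = 3, and the largest Jordan block has size 3 (the smallest k with rank((A - 3I)^k) = rank((A - 3I)^(k+1))).

So m_A(x) = (x - 3)^3(x - 2).

m_A(x) = (x - 3)^3(x - 2)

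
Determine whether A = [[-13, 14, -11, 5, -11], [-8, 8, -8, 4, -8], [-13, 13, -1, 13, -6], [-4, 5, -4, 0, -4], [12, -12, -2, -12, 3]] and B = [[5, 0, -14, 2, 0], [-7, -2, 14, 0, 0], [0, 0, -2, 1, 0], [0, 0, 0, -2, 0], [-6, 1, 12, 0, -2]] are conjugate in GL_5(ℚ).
Two matrices over a field are similar if and only if they have the same invariant factors.

Both A and B have characteristic polynomial (x - 5)(x + 2)^4 and minimal polynomial (x - 5)(x + 2)^2. Computing further, both have invariant factors (x + 2)^2, (x - 5)(x + 2)^2. Hence A and B are similar.

Yes.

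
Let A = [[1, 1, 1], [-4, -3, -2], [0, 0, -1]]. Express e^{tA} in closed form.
A has Jordan form J = [[-1, 1, 0], [0, -1, 0], [0, 0, -1]] with A = PJP^{-1}, so e^{tA} = P e^{tJ} P^{-1}.

For a Jordan block J_k(λ), e^{tJ_k(λ)} = e^{λt} · (I + tN + t^2 N^2/2! + ... + t^{k-1} N^{k-1}/(k-1)!) where N is the nilpotent superdiagonal part.

Assembling the blocks and conjugating back gives the entries of e^{tA} as shown above.

e^{tA} = [[(2*t + 1)*e^{-t}, t*e^{-t}, t*e^{-t}], [-4*t*e^{-t}, (1 - 2*t)*e^{-t}, -2*t*e^{-t}], [0, 0, e^{-t}]]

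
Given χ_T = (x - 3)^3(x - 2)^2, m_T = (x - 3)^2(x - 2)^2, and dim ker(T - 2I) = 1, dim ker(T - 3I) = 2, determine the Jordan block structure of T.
Jordan blocks: (2, 2), (3, 2), (3, 1)

λ = 2: algebraic multiplicity 2 (exponent in χ_T), largest block size 2 (exponent in m_T), 1 block (geometric multiplicity). This forces block sizes [2].
λ = 3: algebraic multiplicity 3 (exponent in χ_T), largest block size 2 (exponent in m_T), 2 blocks (geometric multiplicity). These force block sizes [2, 1].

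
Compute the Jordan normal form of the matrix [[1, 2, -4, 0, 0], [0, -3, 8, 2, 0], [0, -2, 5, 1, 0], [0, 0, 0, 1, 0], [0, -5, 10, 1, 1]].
The characteristic polynomial is det(xI - A) = (x - 1)^5, so the eigenvalues are 1 (algebraic multiplicity 5).

For λ = 1: rank(A - I) = 2, rank((A - I)^2) = 0. The eigenspace has dimension 5 - 2 = 3, so there are 3 Jordan blocks; the rank sequence gives block sizes [2, 2, 1].

Assembling the blocks gives the Jordan form J above.

J = [[1, 1, 0, 0, 0], [0, 1, 0, 0, 0], [0, 0, 1, 1, 0], [0, 0, 0, 1, 0], [0, 0, 0, 0, 1]]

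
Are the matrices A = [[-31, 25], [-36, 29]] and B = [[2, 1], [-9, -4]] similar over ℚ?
Yes.

Two matrices over a field are similar if and only if they have the same invariant factors.

Both A and B have characteristic polynomial (x + 1)^2 and minimal polynomial (x + 1)^2. Computing further, both have invariant factors (x + 1)^2. Hence A and B are similar.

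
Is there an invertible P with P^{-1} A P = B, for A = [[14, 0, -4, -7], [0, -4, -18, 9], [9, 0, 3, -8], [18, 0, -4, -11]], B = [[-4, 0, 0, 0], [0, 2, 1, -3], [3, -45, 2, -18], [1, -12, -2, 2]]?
Both have characteristic polynomial (x - 5)^2(x + 4)^2, but the minimal polynomial of A is (x - 5)^2(x + 4) while the minimal polynomial of B is (x - 5)^2(x + 4)^2. The minimal polynomial is a similarity invariant, so A and B are not similar.

No.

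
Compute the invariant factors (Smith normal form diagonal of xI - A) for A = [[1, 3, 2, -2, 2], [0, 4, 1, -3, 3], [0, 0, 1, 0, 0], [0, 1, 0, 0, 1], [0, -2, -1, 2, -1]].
The Jordan structure of A has elementary divisors (x - 1)^3, (x - 1)^2. Arranging the block sizes at each eigenvalue in decreasing order and taking row products gives the invariant factors.

Invariant factors (smallest first, each dividing the next): (x - 1)^2, (x - 1)^3.

Check: the last factor (x - 1)^3 is the minimal polynomial, and the product (x - 1)^5 is the characteristic polynomial.

(x - 1)^2, (x - 1)^3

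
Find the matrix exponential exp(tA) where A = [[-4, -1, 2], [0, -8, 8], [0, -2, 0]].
A has Jordan form J = [[-4, 1, 0], [0, -4, 0], [0, 0, -4]] with A = PJP^{-1}, so e^{tA} = P e^{tJ} P^{-1}.

For a Jordan block J_k(λ), e^{tJ_k(λ)} = e^{λt} · (I + tN + t^2 N^2/2! + ... + t^{k-1} N^{k-1}/(k-1)!) where N is the nilpotent superdiagonal part.

Assembling the blocks and conjugating back gives the entries of e^{tA} as shown above.

e^{tA} = [[e^{-4*t}, -t*e^{-4*t}, 2*t*e^{-4*t}], [0, (1 - 4*t)*e^{-4*t}, 8*t*e^{-4*t}], [0, -2*t*e^{-4*t}, (4*t + 1)*e^{-4*t}]]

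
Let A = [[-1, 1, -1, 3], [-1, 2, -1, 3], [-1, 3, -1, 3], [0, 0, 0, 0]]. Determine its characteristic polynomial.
χ_A(x) = x^4

xI - A = [[x + 1, -1, 1, -3], [1, x - 2, 1, -3], [1, -3, x + 1, -3], [0, 0, 0, x]].

Expanding det(xI - A) along the first row:
det(xI - A) = + (x + 1)·det([[x - 2, 1, -3], [-3, x + 1, -3], [0, 0, x]]) - (-1)·det([[1, 1, -3], [1, x + 1, -3], [0, 0, x]]) + (1)·det([[1, x - 2, -3], [1, -3, -3], [0, 0, x]]) - (-3)·det([[1, x - 2, 1], [1, -3, x + 1], [0, 0, 0]]).

Evaluating gives χ_A(x) = x^4.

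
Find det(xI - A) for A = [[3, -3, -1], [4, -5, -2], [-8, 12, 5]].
χ_A(x) = (x - 1)^3

xI - A = [[x - 3, 3, 1], [-4, x + 5, 2], [8, -12, x - 5]].

Expanding det(xI - A) along the first row:
det(xI - A) = + (x - 3)·det([[x + 5, 2], [-12, x - 5]]) - (3)·det([[-4, 2], [8, x - 5]]) + (1)·det([[-4, x + 5], [8, -12]]).

Evaluating gives χ_A(x) = x^3 - 3x^2 + 3x - 1 = (x - 1)^3.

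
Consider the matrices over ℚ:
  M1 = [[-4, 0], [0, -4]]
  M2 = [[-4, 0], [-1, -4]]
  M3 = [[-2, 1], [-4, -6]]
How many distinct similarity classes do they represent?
Characteristic polynomials: χ_{M1} = (x + 4)^2, χ_{M2} = (x + 4)^2, χ_{M3} = (x + 4)^2.

{M1}: invariant factors x + 4, x + 4.

{M2, M3}: invariant factors (x + 4)^2.

Matrices are similar if and only if their invariant-factor lists agree; the partition into similarity classes is {M1}, {M2, M3}.

2 classes: {M1}, {M2, M3}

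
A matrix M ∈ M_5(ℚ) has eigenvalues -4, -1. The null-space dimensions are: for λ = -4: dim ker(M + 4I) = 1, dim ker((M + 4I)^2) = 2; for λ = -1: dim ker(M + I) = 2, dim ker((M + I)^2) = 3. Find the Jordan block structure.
Jordan blocks: (-4, 2), (-1, 2), (-1, 1)

λ = -4: successive nullity increments [1, 1] count blocks of size ≥ k; block sizes are [2].
λ = -1: successive nullity increments [2, 1] count blocks of size ≥ k; block sizes are [2, 1].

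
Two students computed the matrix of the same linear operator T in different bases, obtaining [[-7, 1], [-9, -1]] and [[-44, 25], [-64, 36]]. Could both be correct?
Yes.

Two matrices over a field are similar if and only if they have the same invariant factors.

Both A and B have characteristic polynomial (x + 4)^2 and minimal polynomial (x + 4)^2. Computing further, both have invariant factors (x + 4)^2. Hence A and B are similar.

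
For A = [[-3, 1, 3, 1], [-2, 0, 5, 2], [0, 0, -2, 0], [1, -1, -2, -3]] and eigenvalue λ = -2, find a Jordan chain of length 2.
v_1 = [[0, -2, 1, 0]]^T, v_2 = [[1, 1, 0, 0]]^T

We seek v_1 ∈ ker((A + 2I)^2) \ ker(A + 2I), then set v_{i+1} = (A + 2I) v_i.

One such chain is v_1 = [[0, -2, 1, 0]]^T, v_2 = [[1, 1, 0, 0]]^T. Check: (A + 2I) v_2 = [[0, 0, 0, 0]]^T = 0.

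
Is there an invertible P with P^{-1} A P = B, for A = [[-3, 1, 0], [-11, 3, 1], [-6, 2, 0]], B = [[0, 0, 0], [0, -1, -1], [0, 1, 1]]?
No.

Both have characteristic polynomial x^3, but the minimal polynomial of A is x^3 while the minimal polynomial of B is x^2. The minimal polynomial is a similarity invariant, so A and B are not similar.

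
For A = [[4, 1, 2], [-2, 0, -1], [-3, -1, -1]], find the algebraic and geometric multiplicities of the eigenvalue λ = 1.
algebraic multiplicity 3, geometric multiplicity 1

The characteristic polynomial is (x - 1)^3, so the factor x - 1 appears with exponent 3: the algebraic multiplicity is 3.

rank(A - I) = 2, so the eigenspace has dimension 3 - 2 = 1: the geometric multiplicity is 1.

Since 1 < 3, A is not diagonalizable.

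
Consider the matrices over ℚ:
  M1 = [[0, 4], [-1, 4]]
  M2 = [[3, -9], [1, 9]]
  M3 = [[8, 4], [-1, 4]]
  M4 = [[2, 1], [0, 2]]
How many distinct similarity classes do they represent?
2 classes: {M1, M4}, {M2, M3}

Characteristic polynomials: χ_{M1} = (x - 2)^2, χ_{M2} = (x - 6)^2, χ_{M3} = (x - 6)^2, χ_{M4} = (x - 2)^2.

{M1, M4}: invariant factors (x - 2)^2.

{M2, M3}: invariant factors (x - 6)^2.

Matrices are similar if and only if their invariant-factor lists agree; the partition into similarity classes is {M1, M4}, {M2, M3}.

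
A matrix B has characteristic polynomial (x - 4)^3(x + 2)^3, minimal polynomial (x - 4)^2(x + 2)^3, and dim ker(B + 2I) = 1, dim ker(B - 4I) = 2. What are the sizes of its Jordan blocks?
λ = -2: algebraic multiplicity 3 (exponent in χ_B), largest block size 3 (exponent in m_B), 1 block (geometric multiplicity). This forces block sizes [3].
λ = 4: algebraic multiplicity 3 (exponent in χ_B), largest block size 2 (exponent in m_B), 2 blocks (geometric multiplicity). These force block sizes [2, 1].

Jordan blocks: (-2, 3), (4, 2), (4, 1)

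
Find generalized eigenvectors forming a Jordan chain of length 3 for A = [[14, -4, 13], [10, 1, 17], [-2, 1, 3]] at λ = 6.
We seek v_1 ∈ ker((A - 6I)^3) \ ker((A - 6I)^2), then set v_{i+1} = (A - 6I) v_i.

One such chain is v_1 = [[-3, -4, 1]]^T, v_2 = [[5, 7, -1]]^T, v_3 = [[-1, -2, 0]]^T. Check: (A - 6I) v_3 = [[0, 0, 0]]^T = 0.

v_1 = [[-3, -4, 1]]^T, v_2 = [[5, 7, -1]]^T, v_3 = [[-1, -2, 0]]^T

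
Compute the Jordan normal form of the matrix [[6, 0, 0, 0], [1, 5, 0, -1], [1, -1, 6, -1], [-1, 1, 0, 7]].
The characteristic polynomial is det(xI - A) = (x - 6)^4, so the eigenvalues are 6 (algebraic multiplicity 4).

For λ = 6: rank(A - 6I) = 1, rank((A - 6I)^2) = 0. The eigenspace has dimension 4 - 1 = 3, so there are 3 Jordan blocks; the rank sequence gives block sizes [2, 1, 1].

Assembling the blocks gives the Jordan form J above.

J = [[6, 1, 0, 0], [0, 6, 0, 0], [0, 0, 6, 0], [0, 0, 0, 6]]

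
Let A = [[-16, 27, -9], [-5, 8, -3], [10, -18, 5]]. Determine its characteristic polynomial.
xI - A = [[x + 16, -27, 9], [5, x - 8, 3], [-10, 18, x - 5]].

Expanding det(xI - A) along the first row:
det(xI - A) = + (x + 16)·det([[x - 8, 3], [18, x - 5]]) - (-27)·det([[5, 3], [-10, x - 5]]) + (9)·det([[5, x - 8], [-10, 18]]).

Evaluating gives χ_A(x) = x^3 + 3x^2 + 3x + 1 = (x + 1)^3.

χ_A(x) = (x + 1)^3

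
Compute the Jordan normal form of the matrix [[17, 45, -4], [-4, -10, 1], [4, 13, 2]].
J = [[3, 1, 0], [0, 3, 1], [0, 0, 3]]

The characteristic polynomial is det(xI - A) = (x - 3)^3, so the eigenvalues are 3 (algebraic multiplicity 3).

For λ = 3: rank(A - 3I) = 2, rank((A - 3I)^2) = 1, rank((A - 3I)^3) = 0. The eigenspace has dimension 3 - 2 = 1, so there is 1 Jordan block; the rank sequence gives block sizes [3].

Assembling the blocks gives the Jordan form J above.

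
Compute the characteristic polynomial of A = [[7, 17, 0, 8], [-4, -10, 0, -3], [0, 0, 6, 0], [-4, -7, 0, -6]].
xI - A = [[x - 7, -17, 0, -8], [4, x + 10, 0, 3], [0, 0, x - 6, 0], [4, 7, 0, x + 6]].

Expanding det(xI - A) along the first row:
det(xI - A) = + (x - 7)·det([[x + 10, 0, 3], [0, x - 6, 0], [7, 0, x + 6]]) - (-17)·det([[4, 0, 3], [0, x - 6, 0], [4, 0, x + 6]]) + (0)·det([[4, x + 10, 3], [0, 0, 0], [4, 7, x + 6]]) - (-8)·det([[4, x + 10, 0], [0, 0, x - 6], [4, 7, 0]]).

Evaluating gives χ_A(x) = x^4 + 3x^3 - 27x^2 - 135x - 162 = (x - 6)(x + 3)^3.

χ_A(x) = (x - 6)(x + 3)^3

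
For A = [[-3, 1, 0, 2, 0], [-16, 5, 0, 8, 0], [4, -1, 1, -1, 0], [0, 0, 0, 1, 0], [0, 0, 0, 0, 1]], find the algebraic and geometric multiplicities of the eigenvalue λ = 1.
The characteristic polynomial is (x - 1)^5, so the factor x - 1 appears with exponent 5: the algebraic multiplicity is 5.

rank(A - I) = 2, so the eigenspace has dimension 5 - 2 = 3: the geometric multiplicity is 3.

Since 3 < 5, A is not diagonalizable.

algebraic multiplicity 5, geometric multiplicity 3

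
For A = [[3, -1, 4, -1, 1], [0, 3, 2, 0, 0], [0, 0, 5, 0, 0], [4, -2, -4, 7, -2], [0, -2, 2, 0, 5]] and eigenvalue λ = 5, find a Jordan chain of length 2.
We seek v_1 ∈ ker((A - 5I)^2) \ ker(A - 5I), then set v_{i+1} = (A - 5I) v_i.

One such chain is v_1 = [[0, 0, 0, -1, 0]]^T, v_2 = [[1, 0, 0, -2, 0]]^T. Check: (A - 5I) v_2 = [[0, 0, 0, 0, 0]]^T = 0.

v_1 = [[0, 0, 0, -1, 0]]^T, v_2 = [[1, 0, 0, -2, 0]]^T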